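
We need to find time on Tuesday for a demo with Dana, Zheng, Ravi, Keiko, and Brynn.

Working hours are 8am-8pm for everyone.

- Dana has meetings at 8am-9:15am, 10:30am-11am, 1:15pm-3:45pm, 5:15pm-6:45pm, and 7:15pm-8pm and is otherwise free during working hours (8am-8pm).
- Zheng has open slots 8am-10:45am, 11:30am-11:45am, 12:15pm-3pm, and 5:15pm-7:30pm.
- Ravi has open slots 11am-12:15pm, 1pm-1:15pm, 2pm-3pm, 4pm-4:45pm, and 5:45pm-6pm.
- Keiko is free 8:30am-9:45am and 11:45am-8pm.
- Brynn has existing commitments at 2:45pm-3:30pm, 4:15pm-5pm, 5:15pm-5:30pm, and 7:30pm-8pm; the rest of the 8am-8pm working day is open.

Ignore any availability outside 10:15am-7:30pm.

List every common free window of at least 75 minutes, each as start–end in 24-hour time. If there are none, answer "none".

Dana free within 08:00–20:00: 09:15–10:30, 11:00–13:15, 15:45–17:15, 18:45–19:15.
Brynn free within 08:00–20:00: 08:00–14:45, 15:30–16:15, 17:00–17:15, 17:30–19:30.
Dana ∩ Zheng: 09:15–10:30, 11:30–11:45, 12:15–13:15, 18:45–19:15.
Dana ∩ Zheng ∩ Ravi: 11:30–11:45, 13:00–13:15.
Dana ∩ Zheng ∩ Ravi ∩ Keiko: 13:00–13:15.
Dana ∩ Zheng ∩ Ravi ∩ Keiko ∩ Brynn: 13:00–13:15.
Restricted to 10:15–19:30: 13:00–13:15.
Windows ≥ 75 min: (none).

none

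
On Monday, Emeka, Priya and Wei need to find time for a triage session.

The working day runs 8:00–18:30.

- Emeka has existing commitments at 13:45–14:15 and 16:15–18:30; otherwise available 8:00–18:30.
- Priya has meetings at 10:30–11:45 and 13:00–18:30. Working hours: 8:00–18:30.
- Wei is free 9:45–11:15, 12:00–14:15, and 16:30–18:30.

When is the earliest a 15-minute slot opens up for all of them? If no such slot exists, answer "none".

Emeka free within 08:00–18:30: 08:00–13:45, 14:15–16:15.
Priya free within 08:00–18:30: 08:00–10:30, 11:45–13:00.
Emeka ∩ Priya: 08:00–10:30, 11:45–13:00.
Emeka ∩ Priya ∩ Wei: 09:45–10:30, 12:00–13:00.
Windows ≥ 15 min: 09:45–10:30, 12:00–13:00.
Earliest such window starts at 09:45.

09:45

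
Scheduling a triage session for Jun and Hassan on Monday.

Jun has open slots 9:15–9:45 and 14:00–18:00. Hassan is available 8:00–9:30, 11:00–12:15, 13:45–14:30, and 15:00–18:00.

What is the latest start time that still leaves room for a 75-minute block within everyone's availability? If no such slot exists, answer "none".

Jun ∩ Hassan: 09:15–09:30, 14:00–14:30, 15:00–18:00.
Windows ≥ 75 min: 15:00–18:00.
Latest start in the last window 15:00–18:00 is 18:00 − 75 min = 16:45.

16:45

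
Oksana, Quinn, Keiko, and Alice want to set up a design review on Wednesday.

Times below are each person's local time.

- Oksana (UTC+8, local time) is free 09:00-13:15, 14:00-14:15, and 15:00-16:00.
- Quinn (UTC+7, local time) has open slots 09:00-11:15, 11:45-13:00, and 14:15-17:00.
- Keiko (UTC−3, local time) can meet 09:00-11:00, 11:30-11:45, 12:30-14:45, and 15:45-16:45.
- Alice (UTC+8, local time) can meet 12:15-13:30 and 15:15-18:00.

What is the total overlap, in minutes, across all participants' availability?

0 minutes

Oksana → UTC: 01:00–05:15, 06:00–06:15, 07:00–08:00.
Quinn → UTC: 02:00–04:15, 04:45–06:00, 07:15–10:00.
Keiko → UTC: 12:00–14:00, 14:30–14:45, 15:30–17:45, 18:45–19:45.
Alice → UTC: 04:15–05:30, 07:15–10:00.
Oksana ∩ Quinn: 02:00–04:15, 04:45–05:15, 07:15–08:00.
Oksana ∩ Quinn ∩ Keiko: (none).
Oksana ∩ Quinn ∩ Keiko ∩ Alice: (none).
Total common minutes: 0.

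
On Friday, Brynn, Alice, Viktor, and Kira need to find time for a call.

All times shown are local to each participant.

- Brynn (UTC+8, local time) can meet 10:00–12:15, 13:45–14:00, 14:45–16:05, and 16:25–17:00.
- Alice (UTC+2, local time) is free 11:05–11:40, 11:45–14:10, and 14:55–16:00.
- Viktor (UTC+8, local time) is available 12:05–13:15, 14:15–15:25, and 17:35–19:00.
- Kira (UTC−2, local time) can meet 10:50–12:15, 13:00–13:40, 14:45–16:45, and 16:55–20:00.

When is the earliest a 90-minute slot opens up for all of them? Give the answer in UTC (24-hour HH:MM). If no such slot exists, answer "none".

none

Brynn → UTC: 02:00–04:15, 05:45–06:00, 06:45–08:05, 08:25–09:00.
Alice → UTC: 09:05–09:40, 09:45–12:10, 12:55–14:00.
Viktor → UTC: 04:05–05:15, 06:15–07:25, 09:35–11:00.
Kira → UTC: 12:50–14:15, 15:00–15:40, 16:45–18:45, 18:55–22:00.
Brynn ∩ Alice: (none).
Brynn ∩ Alice ∩ Viktor: (none).
Brynn ∩ Alice ∩ Viktor ∩ Kira: (none).
Windows ≥ 90 min: (none).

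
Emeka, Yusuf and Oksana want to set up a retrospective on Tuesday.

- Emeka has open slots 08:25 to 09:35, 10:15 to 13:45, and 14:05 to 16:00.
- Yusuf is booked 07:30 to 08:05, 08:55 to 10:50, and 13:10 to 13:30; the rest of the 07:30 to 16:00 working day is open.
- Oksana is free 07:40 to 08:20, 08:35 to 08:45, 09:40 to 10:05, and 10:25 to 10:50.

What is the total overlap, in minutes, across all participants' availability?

10 minutes

Yusuf free within 07:30–16:00: 08:05–08:55, 10:50–13:10, 13:30–16:00.
Emeka ∩ Yusuf: 08:25–08:55, 10:50–13:10, 13:30–13:45, 14:05–16:00.
Emeka ∩ Yusuf ∩ Oksana: 08:35–08:45.
Total common minutes: 10.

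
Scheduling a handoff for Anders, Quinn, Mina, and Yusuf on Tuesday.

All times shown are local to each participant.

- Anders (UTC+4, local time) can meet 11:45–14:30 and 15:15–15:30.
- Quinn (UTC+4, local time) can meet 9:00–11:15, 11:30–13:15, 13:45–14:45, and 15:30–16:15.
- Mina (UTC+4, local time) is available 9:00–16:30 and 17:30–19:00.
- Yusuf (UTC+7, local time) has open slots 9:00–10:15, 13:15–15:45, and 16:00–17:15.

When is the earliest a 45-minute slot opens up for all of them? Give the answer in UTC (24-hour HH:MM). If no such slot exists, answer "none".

Anders → UTC: 07:45–10:30, 11:15–11:30.
Quinn → UTC: 05:00–07:15, 07:30–09:15, 09:45–10:45, 11:30–12:15.
Mina → UTC: 05:00–12:30, 13:30–15:00.
Yusuf → UTC: 02:00–03:15, 06:15–08:45, 09:00–10:15.
Anders ∩ Quinn: 07:45–09:15, 09:45–10:30.
Anders ∩ Quinn ∩ Mina: 07:45–09:15, 09:45–10:30.
Anders ∩ Quinn ∩ Mina ∩ Yusuf: 07:45–08:45, 09:00–09:15, 09:45–10:15.
Windows ≥ 45 min: 07:45–08:45.
Earliest such window starts at 07:45.

07:45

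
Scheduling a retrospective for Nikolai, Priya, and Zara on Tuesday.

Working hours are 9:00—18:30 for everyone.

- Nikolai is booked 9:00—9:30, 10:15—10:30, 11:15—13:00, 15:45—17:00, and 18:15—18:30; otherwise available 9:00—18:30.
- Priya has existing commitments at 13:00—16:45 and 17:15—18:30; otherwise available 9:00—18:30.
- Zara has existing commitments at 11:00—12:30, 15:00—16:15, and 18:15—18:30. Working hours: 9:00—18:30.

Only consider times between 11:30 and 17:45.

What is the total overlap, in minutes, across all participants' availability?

15 minutes

Nikolai free within 09:00–18:30: 09:30–10:15, 10:30–11:15, 13:00–15:45, 17:00–18:15.
Priya free within 09:00–18:30: 09:00–13:00, 16:45–17:15.
Zara free within 09:00–18:30: 09:00–11:00, 12:30–15:00, 16:15–18:15.
Nikolai ∩ Priya: 09:30–10:15, 10:30–11:15, 17:00–17:15.
Nikolai ∩ Priya ∩ Zara: 09:30–10:15, 10:30–11:00, 17:00–17:15.
Restricted to 11:30–17:45: 17:00–17:15.
Total common minutes: 15.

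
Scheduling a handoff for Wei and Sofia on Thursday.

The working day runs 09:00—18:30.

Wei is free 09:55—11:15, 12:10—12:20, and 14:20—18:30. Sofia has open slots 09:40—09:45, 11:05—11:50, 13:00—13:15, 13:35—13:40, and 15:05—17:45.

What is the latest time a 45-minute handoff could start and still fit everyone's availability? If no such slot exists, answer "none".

17:00

Wei ∩ Sofia: 11:05–11:15, 15:05–17:45.
Windows ≥ 45 min: 15:05–17:45.
Latest start in the last window 15:05–17:45 is 17:45 − 45 min = 17:00.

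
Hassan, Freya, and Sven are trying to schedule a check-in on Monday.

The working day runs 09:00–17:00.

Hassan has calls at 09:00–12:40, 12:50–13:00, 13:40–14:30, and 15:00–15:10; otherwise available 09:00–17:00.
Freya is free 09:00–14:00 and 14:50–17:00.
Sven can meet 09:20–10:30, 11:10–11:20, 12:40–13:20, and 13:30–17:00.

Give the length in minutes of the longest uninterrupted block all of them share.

110 minutes

Hassan free within 09:00–17:00: 12:40–12:50, 13:00–13:40, 14:30–15:00, 15:10–17:00.
Hassan ∩ Freya: 12:40–12:50, 13:00–13:40, 14:50–15:00, 15:10–17:00.
Hassan ∩ Freya ∩ Sven: 12:40–12:50, 13:00–13:20, 13:30–13:40, 14:50–15:00, 15:10–17:00.
Common window lengths: 10, 20, 10, 10, 110 min; longest is 110.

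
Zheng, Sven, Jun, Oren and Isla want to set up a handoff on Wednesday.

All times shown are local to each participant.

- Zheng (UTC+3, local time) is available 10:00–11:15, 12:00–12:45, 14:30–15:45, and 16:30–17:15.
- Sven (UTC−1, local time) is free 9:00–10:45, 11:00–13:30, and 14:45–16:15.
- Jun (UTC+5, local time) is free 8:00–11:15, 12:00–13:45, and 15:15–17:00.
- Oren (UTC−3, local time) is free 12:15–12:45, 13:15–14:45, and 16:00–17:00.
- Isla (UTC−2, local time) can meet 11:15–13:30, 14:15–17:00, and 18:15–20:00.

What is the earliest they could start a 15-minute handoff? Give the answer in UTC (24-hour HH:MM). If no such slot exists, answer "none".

none

Zheng → UTC: 07:00–08:15, 09:00–09:45, 11:30–12:45, 13:30–14:15.
Sven → UTC: 10:00–11:45, 12:00–14:30, 15:45–17:15.
Jun → UTC: 03:00–06:15, 07:00–08:45, 10:15–12:00.
Oren → UTC: 15:15–15:45, 16:15–17:45, 19:00–20:00.
Isla → UTC: 13:15–15:30, 16:15–19:00, 20:15–22:00.
Zheng ∩ Sven: 11:30–11:45, 12:00–12:45, 13:30–14:15.
Zheng ∩ Sven ∩ Jun: 11:30–11:45.
Zheng ∩ Sven ∩ Jun ∩ Oren: (none).
Zheng ∩ Sven ∩ Jun ∩ Oren ∩ Isla: (none).
Windows ≥ 15 min: (none).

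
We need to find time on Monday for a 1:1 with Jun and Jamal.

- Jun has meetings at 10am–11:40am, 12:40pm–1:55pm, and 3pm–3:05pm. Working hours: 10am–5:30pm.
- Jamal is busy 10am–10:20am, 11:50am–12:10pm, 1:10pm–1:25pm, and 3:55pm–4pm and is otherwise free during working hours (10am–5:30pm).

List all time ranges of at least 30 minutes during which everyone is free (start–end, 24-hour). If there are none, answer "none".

Jun free within 10:00–17:30: 11:40–12:40, 13:55–15:00, 15:05–17:30.
Jamal free within 10:00–17:30: 10:20–11:50, 12:10–13:10, 13:25–15:55, 16:00–17:30.
Jun ∩ Jamal: 11:40–11:50, 12:10–12:40, 13:55–15:00, 15:05–15:55, 16:00–17:30.
Windows ≥ 30 min: 12:10–12:40, 13:55–15:00, 15:05–15:55, 16:00–17:30.

12:10–12:40, 13:55–15:00, 15:05–15:55, 16:00–17:30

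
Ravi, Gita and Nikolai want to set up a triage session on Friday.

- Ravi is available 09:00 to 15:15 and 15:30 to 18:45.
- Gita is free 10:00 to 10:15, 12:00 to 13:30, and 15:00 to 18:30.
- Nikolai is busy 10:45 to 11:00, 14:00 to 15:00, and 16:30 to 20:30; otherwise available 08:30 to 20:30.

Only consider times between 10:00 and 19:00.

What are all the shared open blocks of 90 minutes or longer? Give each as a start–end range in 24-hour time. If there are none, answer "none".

Nikolai free within 08:30–20:30: 08:30–10:45, 11:00–14:00, 15:00–16:30.
Ravi ∩ Gita: 10:00–10:15, 12:00–13:30, 15:00–15:15, 15:30–18:30.
Ravi ∩ Gita ∩ Nikolai: 10:00–10:15, 12:00–13:30, 15:00–15:15, 15:30–16:30.
Restricted to 10:00–19:00: 10:00–10:15, 12:00–13:30, 15:00–15:15, 15:30–16:30.
Windows ≥ 90 min: 12:00–13:30.

12:00–13:30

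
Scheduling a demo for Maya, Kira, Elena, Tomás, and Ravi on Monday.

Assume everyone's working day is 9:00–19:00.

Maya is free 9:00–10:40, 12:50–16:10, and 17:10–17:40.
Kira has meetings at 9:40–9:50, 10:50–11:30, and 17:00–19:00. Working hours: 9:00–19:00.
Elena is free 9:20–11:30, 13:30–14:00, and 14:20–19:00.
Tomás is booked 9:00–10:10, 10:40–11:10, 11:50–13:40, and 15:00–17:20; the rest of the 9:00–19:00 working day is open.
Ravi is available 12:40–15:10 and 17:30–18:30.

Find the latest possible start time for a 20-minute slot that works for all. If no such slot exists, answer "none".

Kira free within 09:00–19:00: 09:00–09:40, 09:50–10:50, 11:30–17:00.
Tomás free within 09:00–19:00: 10:10–10:40, 11:10–11:50, 13:40–15:00, 17:20–19:00.
Maya ∩ Kira: 09:00–09:40, 09:50–10:40, 12:50–16:10.
Maya ∩ Kira ∩ Elena: 09:20–09:40, 09:50–10:40, 13:30–14:00, 14:20–16:10.
Maya ∩ Kira ∩ Elena ∩ Tomás: 10:10–10:40, 13:40–14:00, 14:20–15:00.
Maya ∩ Kira ∩ Elena ∩ Tomás ∩ Ravi: 13:40–14:00, 14:20–15:00.
Windows ≥ 20 min: 13:40–14:00, 14:20–15:00.
Latest start in the last window 14:20–15:00 is 15:00 − 20 min = 14:40.

14:40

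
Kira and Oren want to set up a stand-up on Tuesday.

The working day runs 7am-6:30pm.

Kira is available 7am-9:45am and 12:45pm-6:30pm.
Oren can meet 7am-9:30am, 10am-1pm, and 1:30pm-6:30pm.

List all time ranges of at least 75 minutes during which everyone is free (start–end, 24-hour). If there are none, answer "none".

07:00–09:30, 13:30–18:30

Kira ∩ Oren: 07:00–09:30, 12:45–13:00, 13:30–18:30.
Windows ≥ 75 min: 07:00–09:30, 13:30–18:30.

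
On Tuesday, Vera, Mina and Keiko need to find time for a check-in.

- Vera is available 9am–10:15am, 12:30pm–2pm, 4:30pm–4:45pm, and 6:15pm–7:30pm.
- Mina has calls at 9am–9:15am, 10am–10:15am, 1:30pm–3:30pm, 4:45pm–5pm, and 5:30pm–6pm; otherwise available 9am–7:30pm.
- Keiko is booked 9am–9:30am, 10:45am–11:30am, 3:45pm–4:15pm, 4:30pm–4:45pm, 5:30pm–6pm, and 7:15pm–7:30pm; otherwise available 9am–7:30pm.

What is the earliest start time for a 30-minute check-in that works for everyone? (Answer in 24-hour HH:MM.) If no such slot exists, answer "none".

Mina free within 09:00–19:30: 09:15–10:00, 10:15–13:30, 15:30–16:45, 17:00–17:30, 18:00–19:30.
Keiko free within 09:00–19:30: 09:30–10:45, 11:30–15:45, 16:15–16:30, 16:45–17:30, 18:00–19:15.
Vera ∩ Mina: 09:15–10:00, 12:30–13:30, 16:30–16:45, 18:15–19:30.
Vera ∩ Mina ∩ Keiko: 09:30–10:00, 12:30–13:30, 18:15–19:15.
Windows ≥ 30 min: 09:30–10:00, 12:30–13:30, 18:15–19:15.
Earliest such window starts at 09:30.

09:30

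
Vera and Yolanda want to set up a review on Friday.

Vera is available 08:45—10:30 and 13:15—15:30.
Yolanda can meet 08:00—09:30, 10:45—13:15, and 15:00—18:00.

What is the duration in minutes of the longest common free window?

45 minutes

Vera ∩ Yolanda: 08:45–09:30, 15:00–15:30.
Common window lengths: 45, 30 min; longest is 45.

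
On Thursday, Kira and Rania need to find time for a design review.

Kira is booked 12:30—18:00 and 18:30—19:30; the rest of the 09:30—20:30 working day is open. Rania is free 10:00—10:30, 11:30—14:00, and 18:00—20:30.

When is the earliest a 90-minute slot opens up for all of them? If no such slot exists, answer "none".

Kira free within 09:30–20:30: 09:30–12:30, 18:00–18:30, 19:30–20:30.
Kira ∩ Rania: 10:00–10:30, 11:30–12:30, 18:00–18:30, 19:30–20:30.
Windows ≥ 90 min: (none).

none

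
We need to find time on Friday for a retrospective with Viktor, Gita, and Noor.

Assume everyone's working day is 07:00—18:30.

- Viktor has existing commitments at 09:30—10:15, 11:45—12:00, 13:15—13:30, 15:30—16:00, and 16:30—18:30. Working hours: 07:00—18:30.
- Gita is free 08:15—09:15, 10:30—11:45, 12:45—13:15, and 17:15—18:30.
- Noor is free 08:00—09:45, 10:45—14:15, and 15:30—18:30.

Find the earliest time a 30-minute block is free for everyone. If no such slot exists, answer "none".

08:15

Viktor free within 07:00–18:30: 07:00–09:30, 10:15–11:45, 12:00–13:15, 13:30–15:30, 16:00–16:30.
Viktor ∩ Gita: 08:15–09:15, 10:30–11:45, 12:45–13:15.
Viktor ∩ Gita ∩ Noor: 08:15–09:15, 10:45–11:45, 12:45–13:15.
Windows ≥ 30 min: 08:15–09:15, 10:45–11:45, 12:45–13:15.
Earliest such window starts at 08:15.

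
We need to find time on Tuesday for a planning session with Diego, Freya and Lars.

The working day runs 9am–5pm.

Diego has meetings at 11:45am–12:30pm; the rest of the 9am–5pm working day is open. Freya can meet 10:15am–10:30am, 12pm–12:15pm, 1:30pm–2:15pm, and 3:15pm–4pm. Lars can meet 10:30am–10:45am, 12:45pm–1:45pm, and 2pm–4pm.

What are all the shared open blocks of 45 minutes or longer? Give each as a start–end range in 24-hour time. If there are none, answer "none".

Diego free within 09:00–17:00: 09:00–11:45, 12:30–17:00.
Diego ∩ Freya: 10:15–10:30, 13:30–14:15, 15:15–16:00.
Diego ∩ Freya ∩ Lars: 13:30–13:45, 14:00–14:15, 15:15–16:00.
Windows ≥ 45 min: 15:15–16:00.

15:15–16:00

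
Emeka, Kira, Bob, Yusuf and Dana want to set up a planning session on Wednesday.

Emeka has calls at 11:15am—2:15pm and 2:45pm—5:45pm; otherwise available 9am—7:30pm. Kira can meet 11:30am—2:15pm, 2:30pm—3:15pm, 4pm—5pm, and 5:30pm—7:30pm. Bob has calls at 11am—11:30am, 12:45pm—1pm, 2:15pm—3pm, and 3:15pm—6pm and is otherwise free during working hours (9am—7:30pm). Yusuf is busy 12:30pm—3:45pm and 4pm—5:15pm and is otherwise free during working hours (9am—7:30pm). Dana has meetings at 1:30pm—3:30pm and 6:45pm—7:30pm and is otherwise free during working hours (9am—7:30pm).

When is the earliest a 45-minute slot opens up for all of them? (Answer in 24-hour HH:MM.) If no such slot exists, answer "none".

18:00

Emeka free within 09:00–19:30: 09:00–11:15, 14:15–14:45, 17:45–19:30.
Bob free within 09:00–19:30: 09:00–11:00, 11:30–12:45, 13:00–14:15, 15:00–15:15, 18:00–19:30.
Yusuf free within 09:00–19:30: 09:00–12:30, 15:45–16:00, 17:15–19:30.
Dana free within 09:00–19:30: 09:00–13:30, 15:30–18:45.
Emeka ∩ Kira: 14:30–14:45, 17:45–19:30.
Emeka ∩ Kira ∩ Bob: 18:00–19:30.
Emeka ∩ Kira ∩ Bob ∩ Yusuf: 18:00–19:30.
Emeka ∩ Kira ∩ Bob ∩ Yusuf ∩ Dana: 18:00–18:45.
Windows ≥ 45 min: 18:00–18:45.
Earliest such window starts at 18:00.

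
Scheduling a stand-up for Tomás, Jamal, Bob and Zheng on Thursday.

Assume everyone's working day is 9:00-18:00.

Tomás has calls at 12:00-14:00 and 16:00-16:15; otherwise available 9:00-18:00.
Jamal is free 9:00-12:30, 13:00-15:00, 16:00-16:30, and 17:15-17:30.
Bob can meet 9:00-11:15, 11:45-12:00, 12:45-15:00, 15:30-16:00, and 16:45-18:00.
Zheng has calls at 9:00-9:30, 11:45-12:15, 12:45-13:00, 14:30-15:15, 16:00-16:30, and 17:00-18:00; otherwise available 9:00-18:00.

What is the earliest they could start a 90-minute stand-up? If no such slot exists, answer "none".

Tomás free within 09:00–18:00: 09:00–12:00, 14:00–16:00, 16:15–18:00.
Zheng free within 09:00–18:00: 09:30–11:45, 12:15–12:45, 13:00–14:30, 15:15–16:00, 16:30–17:00.
Tomás ∩ Jamal: 09:00–12:00, 14:00–15:00, 16:15–16:30, 17:15–17:30.
Tomás ∩ Jamal ∩ Bob: 09:00–11:15, 11:45–12:00, 14:00–15:00, 17:15–17:30.
Tomás ∩ Jamal ∩ Bob ∩ Zheng: 09:30–11:15, 14:00–14:30.
Windows ≥ 90 min: 09:30–11:15.
Earliest such window starts at 09:30.

09:30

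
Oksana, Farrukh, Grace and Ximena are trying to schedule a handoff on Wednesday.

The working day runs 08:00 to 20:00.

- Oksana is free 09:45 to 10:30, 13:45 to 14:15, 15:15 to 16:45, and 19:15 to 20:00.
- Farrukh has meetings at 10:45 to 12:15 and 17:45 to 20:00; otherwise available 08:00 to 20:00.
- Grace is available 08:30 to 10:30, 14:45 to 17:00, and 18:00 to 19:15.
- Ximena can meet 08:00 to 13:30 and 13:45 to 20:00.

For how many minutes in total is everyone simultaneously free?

135 minutes

Farrukh free within 08:00–20:00: 08:00–10:45, 12:15–17:45.
Oksana ∩ Farrukh: 09:45–10:30, 13:45–14:15, 15:15–16:45.
Oksana ∩ Farrukh ∩ Grace: 09:45–10:30, 15:15–16:45.
Oksana ∩ Farrukh ∩ Grace ∩ Ximena: 09:45–10:30, 15:15–16:45.
Total common minutes: 45 + 90 = 135.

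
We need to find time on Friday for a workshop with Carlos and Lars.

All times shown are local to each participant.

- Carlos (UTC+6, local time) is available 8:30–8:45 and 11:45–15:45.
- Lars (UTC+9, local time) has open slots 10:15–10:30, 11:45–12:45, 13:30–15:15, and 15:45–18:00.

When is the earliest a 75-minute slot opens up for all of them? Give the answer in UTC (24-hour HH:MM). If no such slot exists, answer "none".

Carlos → UTC: 02:30–02:45, 05:45–09:45.
Lars → UTC: 01:15–01:30, 02:45–03:45, 04:30–06:15, 06:45–09:00.
Carlos ∩ Lars: 05:45–06:15, 06:45–09:00.
Windows ≥ 75 min: 06:45–09:00.
Earliest such window starts at 06:45.

06:45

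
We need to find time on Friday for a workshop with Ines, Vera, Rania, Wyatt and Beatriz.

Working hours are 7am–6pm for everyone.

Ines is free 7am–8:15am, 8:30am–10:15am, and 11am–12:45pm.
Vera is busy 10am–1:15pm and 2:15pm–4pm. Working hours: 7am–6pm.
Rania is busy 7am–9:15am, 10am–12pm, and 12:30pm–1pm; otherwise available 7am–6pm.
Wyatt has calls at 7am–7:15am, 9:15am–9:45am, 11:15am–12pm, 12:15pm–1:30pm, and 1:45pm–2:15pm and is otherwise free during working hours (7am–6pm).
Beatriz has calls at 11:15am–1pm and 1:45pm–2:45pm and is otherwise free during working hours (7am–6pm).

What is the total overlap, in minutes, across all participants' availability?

Vera free within 07:00–18:00: 07:00–10:00, 13:15–14:15, 16:00–18:00.
Rania free within 07:00–18:00: 09:15–10:00, 12:00–12:30, 13:00–18:00.
Wyatt free within 07:00–18:00: 07:15–09:15, 09:45–11:15, 12:00–12:15, 13:30–13:45, 14:15–18:00.
Beatriz free within 07:00–18:00: 07:00–11:15, 13:00–13:45, 14:45–18:00.
Ines ∩ Vera: 07:00–08:15, 08:30–10:00.
Ines ∩ Vera ∩ Rania: 09:15–10:00.
Ines ∩ Vera ∩ Rania ∩ Wyatt: 09:45–10:00.
Ines ∩ Vera ∩ Rania ∩ Wyatt ∩ Beatriz: 09:45–10:00.
Total common minutes: 15.

15 minutes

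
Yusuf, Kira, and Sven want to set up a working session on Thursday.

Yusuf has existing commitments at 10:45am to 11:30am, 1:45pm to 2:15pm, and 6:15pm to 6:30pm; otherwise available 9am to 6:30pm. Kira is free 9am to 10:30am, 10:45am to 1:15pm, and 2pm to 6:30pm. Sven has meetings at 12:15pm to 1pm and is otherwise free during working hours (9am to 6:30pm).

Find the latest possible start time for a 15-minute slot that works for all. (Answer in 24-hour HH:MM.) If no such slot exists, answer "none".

Yusuf free within 09:00–18:30: 09:00–10:45, 11:30–13:45, 14:15–18:15.
Sven free within 09:00–18:30: 09:00–12:15, 13:00–18:30.
Yusuf ∩ Kira: 09:00–10:30, 11:30–13:15, 14:15–18:15.
Yusuf ∩ Kira ∩ Sven: 09:00–10:30, 11:30–12:15, 13:00–13:15, 14:15–18:15.
Windows ≥ 15 min: 09:00–10:30, 11:30–12:15, 13:00–13:15, 14:15–18:15.
Latest start in the last window 14:15–18:15 is 18:15 − 15 min = 18:00.

18:00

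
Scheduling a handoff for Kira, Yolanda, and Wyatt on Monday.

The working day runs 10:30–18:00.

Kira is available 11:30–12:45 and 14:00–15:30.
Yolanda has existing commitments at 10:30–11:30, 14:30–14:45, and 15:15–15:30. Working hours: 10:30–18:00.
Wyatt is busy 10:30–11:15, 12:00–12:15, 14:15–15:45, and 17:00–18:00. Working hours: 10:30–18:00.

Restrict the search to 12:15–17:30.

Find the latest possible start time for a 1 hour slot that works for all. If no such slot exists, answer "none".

Yolanda free within 10:30–18:00: 11:30–14:30, 14:45–15:15, 15:30–18:00.
Wyatt free within 10:30–18:00: 11:15–12:00, 12:15–14:15, 15:45–17:00.
Kira ∩ Yolanda: 11:30–12:45, 14:00–14:30, 14:45–15:15.
Kira ∩ Yolanda ∩ Wyatt: 11:30–12:00, 12:15–12:45, 14:00–14:15.
Restricted to 12:15–17:30: 12:15–12:45, 14:00–14:15.
Windows ≥ 60 min: (none).

none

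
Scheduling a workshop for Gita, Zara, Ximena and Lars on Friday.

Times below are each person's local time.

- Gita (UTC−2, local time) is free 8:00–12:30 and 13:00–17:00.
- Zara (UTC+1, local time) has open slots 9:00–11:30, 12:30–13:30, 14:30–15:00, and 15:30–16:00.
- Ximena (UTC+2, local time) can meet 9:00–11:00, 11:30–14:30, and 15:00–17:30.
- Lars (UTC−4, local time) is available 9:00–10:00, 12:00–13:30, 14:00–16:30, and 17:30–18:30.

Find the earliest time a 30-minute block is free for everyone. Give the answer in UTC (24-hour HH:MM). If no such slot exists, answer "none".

13:30

Gita → UTC: 10:00–14:30, 15:00–19:00.
Zara → UTC: 08:00–10:30, 11:30–12:30, 13:30–14:00, 14:30–15:00.
Ximena → UTC: 07:00–09:00, 09:30–12:30, 13:00–15:30.
Lars → UTC: 13:00–14:00, 16:00–17:30, 18:00–20:30, 21:30–22:30.
Gita ∩ Zara: 10:00–10:30, 11:30–12:30, 13:30–14:00.
Gita ∩ Zara ∩ Ximena: 10:00–10:30, 11:30–12:30, 13:30–14:00.
Gita ∩ Zara ∩ Ximena ∩ Lars: 13:30–14:00.
Windows ≥ 30 min: 13:30–14:00.
Earliest such window starts at 13:30.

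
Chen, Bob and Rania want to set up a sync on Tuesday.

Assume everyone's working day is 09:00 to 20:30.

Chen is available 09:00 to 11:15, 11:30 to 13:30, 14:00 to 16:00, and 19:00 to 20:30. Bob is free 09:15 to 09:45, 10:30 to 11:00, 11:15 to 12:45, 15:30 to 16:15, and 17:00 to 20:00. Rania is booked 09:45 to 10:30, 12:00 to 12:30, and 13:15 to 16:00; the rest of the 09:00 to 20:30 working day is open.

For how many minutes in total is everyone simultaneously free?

Rania free within 09:00–20:30: 09:00–09:45, 10:30–12:00, 12:30–13:15, 16:00–20:30.
Chen ∩ Bob: 09:15–09:45, 10:30–11:00, 11:30–12:45, 15:30–16:00, 19:00–20:00.
Chen ∩ Bob ∩ Rania: 09:15–09:45, 10:30–11:00, 11:30–12:00, 12:30–12:45, 19:00–20:00.
Total common minutes: 30 + 30 + 30 + 15 + 60 = 165.

165 minutes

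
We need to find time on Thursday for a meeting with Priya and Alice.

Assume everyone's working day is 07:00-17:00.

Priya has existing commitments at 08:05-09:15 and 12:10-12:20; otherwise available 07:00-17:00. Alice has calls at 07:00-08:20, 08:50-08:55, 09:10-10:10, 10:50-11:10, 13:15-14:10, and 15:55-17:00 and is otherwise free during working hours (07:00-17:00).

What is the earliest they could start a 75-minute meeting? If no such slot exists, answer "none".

Priya free within 07:00–17:00: 07:00–08:05, 09:15–12:10, 12:20–17:00.
Alice free within 07:00–17:00: 08:20–08:50, 08:55–09:10, 10:10–10:50, 11:10–13:15, 14:10–15:55.
Priya ∩ Alice: 10:10–10:50, 11:10–12:10, 12:20–13:15, 14:10–15:55.
Windows ≥ 75 min: 14:10–15:55.
Earliest such window starts at 14:10.

14:10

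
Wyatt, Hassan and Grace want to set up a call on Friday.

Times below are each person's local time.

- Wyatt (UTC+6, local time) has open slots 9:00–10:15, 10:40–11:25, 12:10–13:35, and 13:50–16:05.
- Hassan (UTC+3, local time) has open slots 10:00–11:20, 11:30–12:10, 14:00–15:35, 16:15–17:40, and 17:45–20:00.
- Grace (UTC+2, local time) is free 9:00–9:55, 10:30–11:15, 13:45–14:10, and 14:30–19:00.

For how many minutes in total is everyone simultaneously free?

Wyatt → UTC: 03:00–04:15, 04:40–05:25, 06:10–07:35, 07:50–10:05.
Hassan → UTC: 07:00–08:20, 08:30–09:10, 11:00–12:35, 13:15–14:40, 14:45–17:00.
Grace → UTC: 07:00–07:55, 08:30–09:15, 11:45–12:10, 12:30–17:00.
Wyatt ∩ Hassan: 07:00–07:35, 07:50–08:20, 08:30–09:10.
Wyatt ∩ Hassan ∩ Grace: 07:00–07:35, 07:50–07:55, 08:30–09:10.
Total common minutes: 35 + 5 + 40 = 80.

80 minutes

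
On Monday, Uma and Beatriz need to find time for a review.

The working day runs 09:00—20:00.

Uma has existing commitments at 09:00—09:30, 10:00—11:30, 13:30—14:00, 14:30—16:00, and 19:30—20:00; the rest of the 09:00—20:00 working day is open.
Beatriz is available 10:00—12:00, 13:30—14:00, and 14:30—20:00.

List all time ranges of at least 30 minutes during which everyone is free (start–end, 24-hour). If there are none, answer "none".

Uma free within 09:00–20:00: 09:30–10:00, 11:30–13:30, 14:00–14:30, 16:00–19:30.
Uma ∩ Beatriz: 11:30–12:00, 16:00–19:30.
Windows ≥ 30 min: 11:30–12:00, 16:00–19:30.

11:30–12:00, 16:00–19:30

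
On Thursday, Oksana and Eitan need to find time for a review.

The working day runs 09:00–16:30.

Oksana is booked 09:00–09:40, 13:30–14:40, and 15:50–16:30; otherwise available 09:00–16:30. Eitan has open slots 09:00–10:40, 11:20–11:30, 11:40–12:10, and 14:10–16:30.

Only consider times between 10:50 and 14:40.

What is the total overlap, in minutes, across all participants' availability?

40 minutes

Oksana free within 09:00–16:30: 09:40–13:30, 14:40–15:50.
Oksana ∩ Eitan: 09:40–10:40, 11:20–11:30, 11:40–12:10, 14:40–15:50.
Restricted to 10:50–14:40: 11:20–11:30, 11:40–12:10.
Total common minutes: 10 + 30 = 40.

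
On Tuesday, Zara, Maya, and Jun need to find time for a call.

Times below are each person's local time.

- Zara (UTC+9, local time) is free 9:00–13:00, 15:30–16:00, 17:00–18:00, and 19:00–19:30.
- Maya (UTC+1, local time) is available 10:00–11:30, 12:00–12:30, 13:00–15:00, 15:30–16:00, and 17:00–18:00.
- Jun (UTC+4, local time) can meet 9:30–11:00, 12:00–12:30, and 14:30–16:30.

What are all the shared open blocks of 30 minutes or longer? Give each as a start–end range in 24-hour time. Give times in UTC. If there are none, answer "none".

Zara → UTC: 00:00–04:00, 06:30–07:00, 08:00–09:00, 10:00–10:30.
Maya → UTC: 09:00–10:30, 11:00–11:30, 12:00–14:00, 14:30–15:00, 16:00–17:00.
Jun → UTC: 05:30–07:00, 08:00–08:30, 10:30–12:30.
Zara ∩ Maya: 10:00–10:30.
Zara ∩ Maya ∩ Jun: (none).
Windows ≥ 30 min: (none).

none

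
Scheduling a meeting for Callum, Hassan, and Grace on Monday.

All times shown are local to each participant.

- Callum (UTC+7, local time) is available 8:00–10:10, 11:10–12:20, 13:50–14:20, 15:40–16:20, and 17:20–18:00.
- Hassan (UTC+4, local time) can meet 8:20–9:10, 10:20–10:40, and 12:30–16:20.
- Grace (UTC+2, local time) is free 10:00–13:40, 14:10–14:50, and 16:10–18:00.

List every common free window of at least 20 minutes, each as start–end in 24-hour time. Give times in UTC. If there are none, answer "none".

Callum → UTC: 01:00–03:10, 04:10–05:20, 06:50–07:20, 08:40–09:20, 10:20–11:00.
Hassan → UTC: 04:20–05:10, 06:20–06:40, 08:30–12:20.
Grace → UTC: 08:00–11:40, 12:10–12:50, 14:10–16:00.
Callum ∩ Hassan: 04:20–05:10, 08:40–09:20, 10:20–11:00.
Callum ∩ Hassan ∩ Grace: 08:40–09:20, 10:20–11:00.
Windows ≥ 20 min: 08:40–09:20, 10:20–11:00.

08:40–09:20, 10:20–11:00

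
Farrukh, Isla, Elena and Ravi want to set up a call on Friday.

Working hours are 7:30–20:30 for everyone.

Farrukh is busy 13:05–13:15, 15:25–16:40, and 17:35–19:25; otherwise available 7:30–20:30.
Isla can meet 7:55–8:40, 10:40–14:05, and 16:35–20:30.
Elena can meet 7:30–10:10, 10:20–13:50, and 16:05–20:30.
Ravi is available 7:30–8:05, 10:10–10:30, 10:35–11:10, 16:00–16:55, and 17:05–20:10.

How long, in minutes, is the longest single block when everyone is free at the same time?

Farrukh free within 07:30–20:30: 07:30–13:05, 13:15–15:25, 16:40–17:35, 19:25–20:30.
Farrukh ∩ Isla: 07:55–08:40, 10:40–13:05, 13:15–14:05, 16:40–17:35, 19:25–20:30.
Farrukh ∩ Isla ∩ Elena: 07:55–08:40, 10:40–13:05, 13:15–13:50, 16:40–17:35, 19:25–20:30.
Farrukh ∩ Isla ∩ Elena ∩ Ravi: 07:55–08:05, 10:40–11:10, 16:40–16:55, 17:05–17:35, 19:25–20:10.
Common window lengths: 10, 30, 15, 30, 45 min; longest is 45.

45 minutes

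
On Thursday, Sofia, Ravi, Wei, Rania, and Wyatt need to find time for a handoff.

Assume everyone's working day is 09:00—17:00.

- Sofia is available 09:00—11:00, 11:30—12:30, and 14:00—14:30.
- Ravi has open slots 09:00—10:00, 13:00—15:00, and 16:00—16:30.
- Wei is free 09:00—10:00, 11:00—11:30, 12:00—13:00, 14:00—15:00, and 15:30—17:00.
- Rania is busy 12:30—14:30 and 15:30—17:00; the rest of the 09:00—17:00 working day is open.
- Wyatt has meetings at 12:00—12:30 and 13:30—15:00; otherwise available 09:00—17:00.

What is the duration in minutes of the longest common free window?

60 minutes

Rania free within 09:00–17:00: 09:00–12:30, 14:30–15:30.
Wyatt free within 09:00–17:00: 09:00–12:00, 12:30–13:30, 15:00–17:00.
Sofia ∩ Ravi: 09:00–10:00, 14:00–14:30.
Sofia ∩ Ravi ∩ Wei: 09:00–10:00, 14:00–14:30.
Sofia ∩ Ravi ∩ Wei ∩ Rania: 09:00–10:00.
Sofia ∩ Ravi ∩ Wei ∩ Rania ∩ Wyatt: 09:00–10:00.
Single common window of 60 minutes.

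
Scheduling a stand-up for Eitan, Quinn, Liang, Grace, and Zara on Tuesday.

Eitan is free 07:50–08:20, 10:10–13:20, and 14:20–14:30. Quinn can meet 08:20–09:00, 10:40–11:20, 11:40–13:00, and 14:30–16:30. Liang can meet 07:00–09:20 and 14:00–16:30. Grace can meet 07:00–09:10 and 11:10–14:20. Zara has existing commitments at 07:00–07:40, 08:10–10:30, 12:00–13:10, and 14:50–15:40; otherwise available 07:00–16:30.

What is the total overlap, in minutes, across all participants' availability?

Zara free within 07:00–16:30: 07:40–08:10, 10:30–12:00, 13:10–14:50, 15:40–16:30.
Eitan ∩ Quinn: 10:40–11:20, 11:40–13:00.
Eitan ∩ Quinn ∩ Liang: (none).
Eitan ∩ Quinn ∩ Liang ∩ Grace: (none).
Eitan ∩ Quinn ∩ Liang ∩ Grace ∩ Zara: (none).
Total common minutes: 0.

0 minutes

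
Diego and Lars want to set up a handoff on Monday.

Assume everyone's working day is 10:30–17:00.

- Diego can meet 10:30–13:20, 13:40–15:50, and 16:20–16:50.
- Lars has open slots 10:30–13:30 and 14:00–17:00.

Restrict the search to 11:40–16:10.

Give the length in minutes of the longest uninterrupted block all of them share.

Diego ∩ Lars: 10:30–13:20, 14:00–15:50, 16:20–16:50.
Restricted to 11:40–16:10: 11:40–13:20, 14:00–15:50.
Common window lengths: 100, 110 min; longest is 110.

110 minutes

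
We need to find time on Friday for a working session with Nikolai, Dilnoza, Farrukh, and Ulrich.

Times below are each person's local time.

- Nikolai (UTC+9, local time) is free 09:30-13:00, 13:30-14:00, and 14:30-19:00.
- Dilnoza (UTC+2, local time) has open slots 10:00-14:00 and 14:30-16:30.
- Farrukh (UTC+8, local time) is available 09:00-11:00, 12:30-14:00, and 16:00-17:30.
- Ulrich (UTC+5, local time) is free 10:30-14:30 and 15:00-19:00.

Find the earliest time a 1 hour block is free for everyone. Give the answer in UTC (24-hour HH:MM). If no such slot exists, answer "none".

Nikolai → UTC: 00:30–04:00, 04:30–05:00, 05:30–10:00.
Dilnoza → UTC: 08:00–12:00, 12:30–14:30.
Farrukh → UTC: 01:00–03:00, 04:30–06:00, 08:00–09:30.
Ulrich → UTC: 05:30–09:30, 10:00–14:00.
Nikolai ∩ Dilnoza: 08:00–10:00.
Nikolai ∩ Dilnoza ∩ Farrukh: 08:00–09:30.
Nikolai ∩ Dilnoza ∩ Farrukh ∩ Ulrich: 08:00–09:30.
Windows ≥ 60 min: 08:00–09:30.
Earliest such window starts at 08:00.

08:00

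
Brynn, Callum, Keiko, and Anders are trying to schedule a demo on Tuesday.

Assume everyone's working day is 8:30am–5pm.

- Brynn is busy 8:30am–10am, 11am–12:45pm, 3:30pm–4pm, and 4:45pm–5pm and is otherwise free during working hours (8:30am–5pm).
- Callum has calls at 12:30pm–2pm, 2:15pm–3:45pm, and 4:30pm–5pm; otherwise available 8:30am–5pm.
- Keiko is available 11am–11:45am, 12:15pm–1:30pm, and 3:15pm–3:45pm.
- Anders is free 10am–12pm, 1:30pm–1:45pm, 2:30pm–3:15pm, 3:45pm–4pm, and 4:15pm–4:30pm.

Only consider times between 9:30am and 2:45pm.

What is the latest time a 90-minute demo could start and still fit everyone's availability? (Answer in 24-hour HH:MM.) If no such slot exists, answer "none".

none

Brynn free within 08:30–17:00: 10:00–11:00, 12:45–15:30, 16:00–16:45.
Callum free within 08:30–17:00: 08:30–12:30, 14:00–14:15, 15:45–16:30.
Brynn ∩ Callum: 10:00–11:00, 14:00–14:15, 16:00–16:30.
Brynn ∩ Callum ∩ Keiko: (none).
Brynn ∩ Callum ∩ Keiko ∩ Anders: (none).
Restricted to 09:30–14:45: (none).
Windows ≥ 90 min: (none).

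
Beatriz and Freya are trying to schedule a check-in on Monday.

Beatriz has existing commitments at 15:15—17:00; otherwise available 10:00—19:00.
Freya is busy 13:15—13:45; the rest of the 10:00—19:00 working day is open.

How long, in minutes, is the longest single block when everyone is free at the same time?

Beatriz free within 10:00–19:00: 10:00–15:15, 17:00–19:00.
Freya free within 10:00–19:00: 10:00–13:15, 13:45–19:00.
Beatriz ∩ Freya: 10:00–13:15, 13:45–15:15, 17:00–19:00.
Common window lengths: 195, 90, 120 min; longest is 195.

195 minutes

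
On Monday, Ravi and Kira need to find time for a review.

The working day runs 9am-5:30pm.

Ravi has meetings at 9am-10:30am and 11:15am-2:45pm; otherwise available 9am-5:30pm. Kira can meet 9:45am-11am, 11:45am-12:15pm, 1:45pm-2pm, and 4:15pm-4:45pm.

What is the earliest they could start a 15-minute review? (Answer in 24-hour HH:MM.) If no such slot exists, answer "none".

10:30

Ravi free within 09:00–17:30: 10:30–11:15, 14:45–17:30.
Ravi ∩ Kira: 10:30–11:00, 16:15–16:45.
Windows ≥ 15 min: 10:30–11:00, 16:15–16:45.
Earliest such window starts at 10:30.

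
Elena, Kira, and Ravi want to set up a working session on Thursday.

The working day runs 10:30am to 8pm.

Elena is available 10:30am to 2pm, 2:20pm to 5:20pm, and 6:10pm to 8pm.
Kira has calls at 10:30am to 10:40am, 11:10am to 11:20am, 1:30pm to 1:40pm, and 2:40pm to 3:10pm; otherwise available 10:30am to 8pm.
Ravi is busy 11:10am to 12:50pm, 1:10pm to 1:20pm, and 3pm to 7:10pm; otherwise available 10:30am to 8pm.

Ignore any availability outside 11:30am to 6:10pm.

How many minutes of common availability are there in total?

70 minutes

Kira free within 10:30–20:00: 10:40–11:10, 11:20–13:30, 13:40–14:40, 15:10–20:00.
Ravi free within 10:30–20:00: 10:30–11:10, 12:50–13:10, 13:20–15:00, 19:10–20:00.
Elena ∩ Kira: 10:40–11:10, 11:20–13:30, 13:40–14:00, 14:20–14:40, 15:10–17:20, 18:10–20:00.
Elena ∩ Kira ∩ Ravi: 10:40–11:10, 12:50–13:10, 13:20–13:30, 13:40–14:00, 14:20–14:40, 19:10–20:00.
Restricted to 11:30–18:10: 12:50–13:10, 13:20–13:30, 13:40–14:00, 14:20–14:40.
Total common minutes: 20 + 10 + 20 + 20 = 70.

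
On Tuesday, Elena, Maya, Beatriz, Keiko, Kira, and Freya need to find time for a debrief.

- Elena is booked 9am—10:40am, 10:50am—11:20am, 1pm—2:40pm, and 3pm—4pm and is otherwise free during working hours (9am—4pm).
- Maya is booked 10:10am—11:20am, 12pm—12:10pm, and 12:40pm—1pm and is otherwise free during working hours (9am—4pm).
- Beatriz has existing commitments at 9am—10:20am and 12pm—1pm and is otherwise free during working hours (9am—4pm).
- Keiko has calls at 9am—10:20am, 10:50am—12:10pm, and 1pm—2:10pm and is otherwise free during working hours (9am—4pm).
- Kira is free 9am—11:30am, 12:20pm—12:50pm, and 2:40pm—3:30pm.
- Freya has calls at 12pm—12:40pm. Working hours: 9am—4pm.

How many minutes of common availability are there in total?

20 minutes

Elena free within 09:00–16:00: 10:40–10:50, 11:20–13:00, 14:40–15:00.
Maya free within 09:00–16:00: 09:00–10:10, 11:20–12:00, 12:10–12:40, 13:00–16:00.
Beatriz free within 09:00–16:00: 10:20–12:00, 13:00–16:00.
Keiko free within 09:00–16:00: 10:20–10:50, 12:10–13:00, 14:10–16:00.
Freya free within 09:00–16:00: 09:00–12:00, 12:40–16:00.
Elena ∩ Maya: 11:20–12:00, 12:10–12:40, 14:40–15:00.
Elena ∩ Maya ∩ Beatriz: 11:20–12:00, 14:40–15:00.
Elena ∩ Maya ∩ Beatriz ∩ Keiko: 14:40–15:00.
Elena ∩ Maya ∩ Beatriz ∩ Keiko ∩ Kira: 14:40–15:00.
Elena ∩ Maya ∩ Beatriz ∩ Keiko ∩ Kira ∩ Freya: 14:40–15:00.
Total common minutes: 20.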